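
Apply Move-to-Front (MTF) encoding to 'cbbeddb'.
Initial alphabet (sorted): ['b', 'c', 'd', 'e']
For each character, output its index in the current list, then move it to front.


MTF encoding:
'c': index 1 in ['b', 'c', 'd', 'e'] -> ['c', 'b', 'd', 'e']
'b': index 1 in ['c', 'b', 'd', 'e'] -> ['b', 'c', 'd', 'e']
'b': index 0 in ['b', 'c', 'd', 'e'] -> ['b', 'c', 'd', 'e']
'e': index 3 in ['b', 'c', 'd', 'e'] -> ['e', 'b', 'c', 'd']
'd': index 3 in ['e', 'b', 'c', 'd'] -> ['d', 'e', 'b', 'c']
'd': index 0 in ['d', 'e', 'b', 'c'] -> ['d', 'e', 'b', 'c']
'b': index 2 in ['d', 'e', 'b', 'c'] -> ['b', 'd', 'e', 'c']


Output: [1, 1, 0, 3, 3, 0, 2]


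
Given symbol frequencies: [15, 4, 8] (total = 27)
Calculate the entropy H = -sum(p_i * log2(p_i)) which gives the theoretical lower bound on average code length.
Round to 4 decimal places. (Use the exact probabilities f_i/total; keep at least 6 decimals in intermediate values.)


Per-symbol terms -p_i * log2(p_i) with p_i = f_i/27:
  p = 15/27 = 0.555556: log2(p) = -0.847997, -p*log2(p) = 0.471109
  p = 4/27 = 0.148148: log2(p) = -2.754888, -p*log2(p) = 0.408131
  p = 8/27 = 0.296296: log2(p) = -1.754888, -p*log2(p) = 0.519967
H = 0.471109 + 0.408131 + 0.519967 = 1.399207

H = 1.3992 bits/symbol


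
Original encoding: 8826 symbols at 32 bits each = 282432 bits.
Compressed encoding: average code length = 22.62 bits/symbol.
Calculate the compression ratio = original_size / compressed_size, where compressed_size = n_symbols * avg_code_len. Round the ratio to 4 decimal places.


original_size = n_symbols * orig_bits = 8826 * 32 = 282432 bits
compressed_size = n_symbols * avg_code_len = 8826 * 22.62 = 199644.12 bits
ratio = original_size / compressed_size = 282432 / 199644.12 = 1.4147

Compression ratio = 1.4147


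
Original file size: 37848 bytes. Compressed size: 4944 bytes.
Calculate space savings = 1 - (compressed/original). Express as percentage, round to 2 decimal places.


ratio = compressed/original = 4944/37848 = 0.130628
savings = 1 - ratio = 1 - 0.130628 = 0.869372
as a percentage: 0.869372 * 100 = 86.94%

Space savings = 1 - 4944/37848 = 86.94%


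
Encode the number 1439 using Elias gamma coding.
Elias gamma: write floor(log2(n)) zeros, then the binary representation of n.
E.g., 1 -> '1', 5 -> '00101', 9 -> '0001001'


num_bits = floor(log2(1439)) + 1 = 11
leading_zeros = num_bits - 1 = 10
binary(1439) = 10110011111

Elias gamma(1439) = '0000000000' + '10110011111' = 000000000010110011111 (21 bits)


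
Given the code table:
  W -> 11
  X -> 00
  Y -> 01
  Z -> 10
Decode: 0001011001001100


Decoding:
00 -> X
01 -> Y
01 -> Y
10 -> Z
01 -> Y
00 -> X
11 -> W
00 -> X


Result: XYYZYXWX


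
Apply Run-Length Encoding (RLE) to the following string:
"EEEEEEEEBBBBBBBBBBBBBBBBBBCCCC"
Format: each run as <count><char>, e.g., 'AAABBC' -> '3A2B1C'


Scanning runs left to right:
  i=0: run of 'E' x 8 -> '8E'
  i=8: run of 'B' x 18 -> '18B'
  i=26: run of 'C' x 4 -> '4C'

RLE = 8E18B4C


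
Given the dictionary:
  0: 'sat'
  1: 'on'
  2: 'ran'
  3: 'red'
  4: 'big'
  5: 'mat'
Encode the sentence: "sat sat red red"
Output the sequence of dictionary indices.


Look up each word in the dictionary:
  'sat' -> 0
  'sat' -> 0
  'red' -> 3
  'red' -> 3

Encoded: [0, 0, 3, 3]


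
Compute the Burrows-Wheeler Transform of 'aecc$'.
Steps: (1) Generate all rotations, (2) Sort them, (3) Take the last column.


Rotations (sorted):
  0: $aecc -> last char: c
  1: aecc$ -> last char: $
  2: c$aec -> last char: c
  3: cc$ae -> last char: e
  4: ecc$a -> last char: a


BWT = c$cea


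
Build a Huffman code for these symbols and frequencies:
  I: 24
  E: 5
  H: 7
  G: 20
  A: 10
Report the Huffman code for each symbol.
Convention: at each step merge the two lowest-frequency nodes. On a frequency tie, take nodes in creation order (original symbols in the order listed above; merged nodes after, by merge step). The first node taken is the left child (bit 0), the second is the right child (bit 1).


Huffman tree construction:
Step 1: Merge E(5) + H(7) = 12
Step 2: Merge A(10) + (E+H)(12) = 22
Step 3: Merge G(20) + (A+(E+H))(22) = 42
Step 4: Merge I(24) + (G+(A+(E+H)))(42) = 66
Read each symbol's code off the tree from the root (left child = 0, right child = 1).

Codes:
  I: 0 (length 1)
  E: 1110 (length 4)
  H: 1111 (length 4)
  G: 10 (length 2)
  A: 110 (length 3)
Average code length: 142/66 = 2.1515 bits/symbol


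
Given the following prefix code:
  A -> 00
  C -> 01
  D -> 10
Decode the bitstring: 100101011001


Decoding step by step:
Bits 10 -> D
Bits 01 -> C
Bits 01 -> C
Bits 01 -> C
Bits 10 -> D
Bits 01 -> C


Decoded message: DCCCDC


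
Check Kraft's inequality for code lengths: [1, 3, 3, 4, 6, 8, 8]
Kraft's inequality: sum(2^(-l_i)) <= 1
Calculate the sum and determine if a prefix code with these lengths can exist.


Sum = 2^(-1) + 2^(-3) + 2^(-3) + 2^(-4) + 2^(-6) + 2^(-8) + 2^(-8)
    = 0.5 + 0.125 + 0.125 + 0.0625 + 0.015625 + 0.00390625 + 0.00390625
    = 214/256 = 0.8359375
Since 0.8359375 <= 1, Kraft's inequality IS satisfied.
A prefix code with these lengths CAN exist.

Kraft sum = 0.8359375. Satisfied.


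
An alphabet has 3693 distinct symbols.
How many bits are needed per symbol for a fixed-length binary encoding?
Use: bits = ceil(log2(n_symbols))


log2(3693) = 11.8506
Bracket: 2^11 = 2048 < 3693 <= 2^12 = 4096
So ceil(log2(3693)) = 12

bits = ceil(log2(3693)) = ceil(11.8506) = 12 bits


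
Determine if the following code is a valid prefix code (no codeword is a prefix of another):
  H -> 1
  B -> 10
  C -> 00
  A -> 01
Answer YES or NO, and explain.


Checking each pair (does one codeword prefix another?):
  H='1' vs B='10': prefix -- VIOLATION

NO -- this is NOT a valid prefix code. H (1) is a prefix of B (10).


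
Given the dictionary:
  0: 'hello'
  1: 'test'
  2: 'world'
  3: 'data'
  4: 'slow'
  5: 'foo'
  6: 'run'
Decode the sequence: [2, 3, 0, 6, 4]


Look up each index in the dictionary:
  2 -> 'world'
  3 -> 'data'
  0 -> 'hello'
  6 -> 'run'
  4 -> 'slow'

Decoded: "world data hello run slow"


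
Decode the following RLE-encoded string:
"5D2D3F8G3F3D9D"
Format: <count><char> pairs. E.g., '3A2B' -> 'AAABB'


Expanding each <count><char> pair:
  5D -> 'DDDDD'
  2D -> 'DD'
  3F -> 'FFF'
  8G -> 'GGGGGGGG'
  3F -> 'FFF'
  3D -> 'DDD'
  9D -> 'DDDDDDDDD'

Decoded = DDDDDDDFFFGGGGGGGGFFFDDDDDDDDDDDD


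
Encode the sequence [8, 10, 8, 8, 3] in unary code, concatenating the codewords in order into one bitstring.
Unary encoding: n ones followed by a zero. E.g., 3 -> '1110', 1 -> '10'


Encode each number as n ones followed by a terminating 0:
  8 -> 111111110 (9 bits)
  10 -> 11111111110 (11 bits)
  8 -> 111111110 (9 bits)
  8 -> 111111110 (9 bits)
  3 -> 1110 (4 bits)
Total length = 9 + 11 + 9 + 9 + 4 = 42 bits.

Unary([8, 10, 8, 8, 3]) = 111111110111111111101111111101111111101110 (42 bits)


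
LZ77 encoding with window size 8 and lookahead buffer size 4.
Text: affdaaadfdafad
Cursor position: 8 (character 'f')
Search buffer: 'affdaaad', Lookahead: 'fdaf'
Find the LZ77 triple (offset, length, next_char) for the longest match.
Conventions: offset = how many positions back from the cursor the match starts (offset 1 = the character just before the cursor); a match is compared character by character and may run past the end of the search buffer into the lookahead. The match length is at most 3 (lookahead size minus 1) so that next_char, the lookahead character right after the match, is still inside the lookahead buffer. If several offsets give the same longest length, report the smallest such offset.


Try each offset into the search buffer:
  offset=1 (pos 7, char 'd'): match length 0
  offset=2 (pos 6, char 'a'): match length 0
  offset=3 (pos 5, char 'a'): match length 0
  offset=4 (pos 4, char 'a'): match length 0
  offset=5 (pos 3, char 'd'): match length 0
  offset=6 (pos 2, char 'f'): match length 3
  offset=7 (pos 1, char 'f'): match length 1
  offset=8 (pos 0, char 'a'): match length 0
Longest match has length 3 at offset 6.
next_char = character at position 8 + 3 = 11 -> 'f'

Best match: offset=6, length=3 (matching 'fda' starting at position 2)
LZ77 triple: (6, 3, 'f')


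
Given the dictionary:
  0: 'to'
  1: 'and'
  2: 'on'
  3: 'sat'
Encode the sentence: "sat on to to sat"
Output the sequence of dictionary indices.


Look up each word in the dictionary:
  'sat' -> 3
  'on' -> 2
  'to' -> 0
  'to' -> 0
  'sat' -> 3

Encoded: [3, 2, 0, 0, 3]


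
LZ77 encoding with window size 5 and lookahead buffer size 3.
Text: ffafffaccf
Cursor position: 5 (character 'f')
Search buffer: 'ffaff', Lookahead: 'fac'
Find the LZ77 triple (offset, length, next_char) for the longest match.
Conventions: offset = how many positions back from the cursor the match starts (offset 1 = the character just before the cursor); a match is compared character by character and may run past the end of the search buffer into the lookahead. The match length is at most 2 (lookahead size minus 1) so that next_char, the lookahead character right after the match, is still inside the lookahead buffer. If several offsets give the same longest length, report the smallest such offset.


Try each offset into the search buffer:
  offset=1 (pos 4, char 'f'): match length 1
  offset=2 (pos 3, char 'f'): match length 1
  offset=3 (pos 2, char 'a'): match length 0
  offset=4 (pos 1, char 'f'): match length 2
  offset=5 (pos 0, char 'f'): match length 1
Longest match has length 2 at offset 4.
next_char = character at position 5 + 2 = 7 -> 'c'

Best match: offset=4, length=2 (matching 'fa' starting at position 1)
LZ77 triple: (4, 2, 'c')


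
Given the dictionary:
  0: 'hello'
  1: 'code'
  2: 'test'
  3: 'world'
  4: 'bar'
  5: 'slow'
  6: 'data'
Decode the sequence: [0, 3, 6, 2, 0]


Look up each index in the dictionary:
  0 -> 'hello'
  3 -> 'world'
  6 -> 'data'
  2 -> 'test'
  0 -> 'hello'

Decoded: "hello world data test hello"


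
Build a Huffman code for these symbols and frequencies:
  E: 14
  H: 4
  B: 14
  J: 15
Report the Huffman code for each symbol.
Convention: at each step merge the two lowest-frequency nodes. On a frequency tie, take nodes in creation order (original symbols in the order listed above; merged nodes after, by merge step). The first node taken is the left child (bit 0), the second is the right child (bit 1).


Huffman tree construction:
Step 1: Merge H(4) + E(14) = 18
Step 2: Merge B(14) + J(15) = 29
Step 3: Merge (H+E)(18) + (B+J)(29) = 47
Read each symbol's code off the tree from the root (left child = 0, right child = 1).

Codes:
  E: 01 (length 2)
  H: 00 (length 2)
  B: 10 (length 2)
  J: 11 (length 2)
Average code length: 94/47 = 2.0000 bits/symbol


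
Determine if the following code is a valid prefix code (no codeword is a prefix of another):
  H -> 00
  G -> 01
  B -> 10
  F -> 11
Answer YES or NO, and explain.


Checking each pair (does one codeword prefix another?):
  H='00' vs G='01': no prefix
  H='00' vs B='10': no prefix
  H='00' vs F='11': no prefix
  G='01' vs H='00': no prefix
  G='01' vs B='10': no prefix
  G='01' vs F='11': no prefix
  B='10' vs H='00': no prefix
  B='10' vs G='01': no prefix
  B='10' vs F='11': no prefix
  F='11' vs H='00': no prefix
  F='11' vs G='01': no prefix
  F='11' vs B='10': no prefix
No violation found over all pairs.

YES -- this is a valid prefix code. No codeword is a prefix of any other codeword.


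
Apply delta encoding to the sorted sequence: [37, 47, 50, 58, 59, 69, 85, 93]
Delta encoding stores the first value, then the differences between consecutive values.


First value: 37
Deltas:
  47 - 37 = 10
  50 - 47 = 3
  58 - 50 = 8
  59 - 58 = 1
  69 - 59 = 10
  85 - 69 = 16
  93 - 85 = 8


Delta encoded: [37, 10, 3, 8, 1, 10, 16, 8]


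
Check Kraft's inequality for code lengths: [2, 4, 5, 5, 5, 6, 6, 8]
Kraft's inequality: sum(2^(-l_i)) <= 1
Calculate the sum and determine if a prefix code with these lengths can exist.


Sum = 2^(-2) + 2^(-4) + 2^(-5) + 2^(-5) + 2^(-5) + 2^(-6) + 2^(-6) + 2^(-8)
    = 0.25 + 0.0625 + 0.03125 + 0.03125 + 0.03125 + 0.015625 + 0.015625 + 0.00390625
    = 113/256 = 0.44140625
Since 0.44140625 <= 1, Kraft's inequality IS satisfied.
A prefix code with these lengths CAN exist.

Kraft sum = 0.44140625. Satisfied.


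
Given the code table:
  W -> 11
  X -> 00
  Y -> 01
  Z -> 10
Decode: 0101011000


Decoding:
01 -> Y
01 -> Y
01 -> Y
10 -> Z
00 -> X


Result: YYYZX


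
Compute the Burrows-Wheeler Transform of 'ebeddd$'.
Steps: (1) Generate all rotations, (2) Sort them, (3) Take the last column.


Rotations (sorted):
  0: $ebeddd -> last char: d
  1: beddd$e -> last char: e
  2: d$ebedd -> last char: d
  3: dd$ebed -> last char: d
  4: ddd$ebe -> last char: e
  5: ebeddd$ -> last char: $
  6: eddd$eb -> last char: b


BWT = dedde$b


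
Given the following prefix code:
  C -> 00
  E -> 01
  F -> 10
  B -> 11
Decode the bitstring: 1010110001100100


Decoding step by step:
Bits 10 -> F
Bits 10 -> F
Bits 11 -> B
Bits 00 -> C
Bits 01 -> E
Bits 10 -> F
Bits 01 -> E
Bits 00 -> C


Decoded message: FFBCEFEC


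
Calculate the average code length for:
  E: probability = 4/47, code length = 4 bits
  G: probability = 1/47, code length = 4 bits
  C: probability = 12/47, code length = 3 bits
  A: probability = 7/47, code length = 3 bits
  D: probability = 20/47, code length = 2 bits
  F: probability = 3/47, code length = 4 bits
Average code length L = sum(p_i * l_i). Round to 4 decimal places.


Weighted contributions p_i * l_i:
  E: (4/47) * 4 = 16/47
  G: (1/47) * 4 = 4/47
  C: (12/47) * 3 = 36/47
  A: (7/47) * 3 = 21/47
  D: (20/47) * 2 = 40/47
  F: (3/47) * 4 = 12/47
Sum = (16 + 4 + 36 + 21 + 40 + 12)/47 = 129/47

L = 129/47 = 2.7447 bits/symbol


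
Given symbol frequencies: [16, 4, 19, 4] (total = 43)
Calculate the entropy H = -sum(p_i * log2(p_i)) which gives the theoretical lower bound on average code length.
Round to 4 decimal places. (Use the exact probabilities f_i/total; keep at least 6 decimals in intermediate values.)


Per-symbol terms -p_i * log2(p_i) with p_i = f_i/43:
  p = 16/43 = 0.372093: log2(p) = -1.426265, -p*log2(p) = 0.530703
  p = 4/43 = 0.093023: log2(p) = -3.426265, -p*log2(p) = 0.318722
  p = 19/43 = 0.441860: log2(p) = -1.178337, -p*log2(p) = 0.520661
  p = 4/43 = 0.093023: log2(p) = -3.426265, -p*log2(p) = 0.318722
H = 0.530703 + 0.318722 + 0.520661 + 0.318722 = 1.688808

H = 1.6888 bits/symbol


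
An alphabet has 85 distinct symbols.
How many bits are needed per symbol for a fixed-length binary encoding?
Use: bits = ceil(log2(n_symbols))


log2(85) = 6.4094
Bracket: 2^6 = 64 < 85 <= 2^7 = 128
So ceil(log2(85)) = 7

bits = ceil(log2(85)) = ceil(6.4094) = 7 bits


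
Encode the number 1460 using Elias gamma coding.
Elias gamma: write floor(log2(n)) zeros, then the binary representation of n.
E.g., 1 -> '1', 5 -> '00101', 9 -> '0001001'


num_bits = floor(log2(1460)) + 1 = 11
leading_zeros = num_bits - 1 = 10
binary(1460) = 10110110100

Elias gamma(1460) = '0000000000' + '10110110100' = 000000000010110110100 (21 bits)


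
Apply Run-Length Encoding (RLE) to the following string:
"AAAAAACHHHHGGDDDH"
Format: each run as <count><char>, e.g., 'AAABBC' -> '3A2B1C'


Scanning runs left to right:
  i=0: run of 'A' x 6 -> '6A'
  i=6: run of 'C' x 1 -> '1C'
  i=7: run of 'H' x 4 -> '4H'
  i=11: run of 'G' x 2 -> '2G'
  i=13: run of 'D' x 3 -> '3D'
  i=16: run of 'H' x 1 -> '1H'

RLE = 6A1C4H2G3D1H


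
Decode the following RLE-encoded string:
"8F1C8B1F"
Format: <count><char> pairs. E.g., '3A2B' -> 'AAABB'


Expanding each <count><char> pair:
  8F -> 'FFFFFFFF'
  1C -> 'C'
  8B -> 'BBBBBBBB'
  1F -> 'F'

Decoded = FFFFFFFFCBBBBBBBBF


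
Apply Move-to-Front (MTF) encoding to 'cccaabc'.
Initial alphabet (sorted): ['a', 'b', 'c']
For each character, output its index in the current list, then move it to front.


MTF encoding:
'c': index 2 in ['a', 'b', 'c'] -> ['c', 'a', 'b']
'c': index 0 in ['c', 'a', 'b'] -> ['c', 'a', 'b']
'c': index 0 in ['c', 'a', 'b'] -> ['c', 'a', 'b']
'a': index 1 in ['c', 'a', 'b'] -> ['a', 'c', 'b']
'a': index 0 in ['a', 'c', 'b'] -> ['a', 'c', 'b']
'b': index 2 in ['a', 'c', 'b'] -> ['b', 'a', 'c']
'c': index 2 in ['b', 'a', 'c'] -> ['c', 'b', 'a']


Output: [2, 0, 0, 1, 0, 2, 2]


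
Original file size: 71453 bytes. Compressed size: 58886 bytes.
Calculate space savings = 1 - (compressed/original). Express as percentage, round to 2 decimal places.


ratio = compressed/original = 58886/71453 = 0.824122
savings = 1 - ratio = 1 - 0.824122 = 0.175878
as a percentage: 0.175878 * 100 = 17.59%

Space savings = 1 - 58886/71453 = 17.59%


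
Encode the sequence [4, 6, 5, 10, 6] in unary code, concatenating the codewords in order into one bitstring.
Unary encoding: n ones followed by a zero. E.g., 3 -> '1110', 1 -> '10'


Encode each number as n ones followed by a terminating 0:
  4 -> 11110 (5 bits)
  6 -> 1111110 (7 bits)
  5 -> 111110 (6 bits)
  10 -> 11111111110 (11 bits)
  6 -> 1111110 (7 bits)
Total length = 5 + 7 + 6 + 11 + 7 = 36 bits.

Unary([4, 6, 5, 10, 6]) = 111101111110111110111111111101111110 (36 bits)


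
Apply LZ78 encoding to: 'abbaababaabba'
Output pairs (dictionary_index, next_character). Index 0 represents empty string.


LZ78 encoding steps:
Dictionary: {0: ''}
Step 1: w='' (idx 0), next='a' -> output (0, 'a'), add 'a' as idx 1
Step 2: w='' (idx 0), next='b' -> output (0, 'b'), add 'b' as idx 2
Step 3: w='b' (idx 2), next='a' -> output (2, 'a'), add 'ba' as idx 3
Step 4: w='a' (idx 1), next='b' -> output (1, 'b'), add 'ab' as idx 4
Step 5: w='ab' (idx 4), next='a' -> output (4, 'a'), add 'aba' as idx 5
Step 6: w='ab' (idx 4), next='b' -> output (4, 'b'), add 'abb' as idx 6
Step 7: w='a' (idx 1), end of input -> output (1, '')


Encoded: [(0, 'a'), (0, 'b'), (2, 'a'), (1, 'b'), (4, 'a'), (4, 'b'), (1, '')]


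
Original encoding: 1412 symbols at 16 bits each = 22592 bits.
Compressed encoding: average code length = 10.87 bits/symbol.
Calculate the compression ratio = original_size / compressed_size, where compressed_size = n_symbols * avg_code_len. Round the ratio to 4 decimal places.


original_size = n_symbols * orig_bits = 1412 * 16 = 22592 bits
compressed_size = n_symbols * avg_code_len = 1412 * 10.87 = 15348.44 bits
ratio = original_size / compressed_size = 22592 / 15348.44 = 1.4719

Compression ratio = 1.4719


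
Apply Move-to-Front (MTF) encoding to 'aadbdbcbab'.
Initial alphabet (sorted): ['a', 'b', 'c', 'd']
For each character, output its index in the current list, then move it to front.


MTF encoding:
'a': index 0 in ['a', 'b', 'c', 'd'] -> ['a', 'b', 'c', 'd']
'a': index 0 in ['a', 'b', 'c', 'd'] -> ['a', 'b', 'c', 'd']
'd': index 3 in ['a', 'b', 'c', 'd'] -> ['d', 'a', 'b', 'c']
'b': index 2 in ['d', 'a', 'b', 'c'] -> ['b', 'd', 'a', 'c']
'd': index 1 in ['b', 'd', 'a', 'c'] -> ['d', 'b', 'a', 'c']
'b': index 1 in ['d', 'b', 'a', 'c'] -> ['b', 'd', 'a', 'c']
'c': index 3 in ['b', 'd', 'a', 'c'] -> ['c', 'b', 'd', 'a']
'b': index 1 in ['c', 'b', 'd', 'a'] -> ['b', 'c', 'd', 'a']
'a': index 3 in ['b', 'c', 'd', 'a'] -> ['a', 'b', 'c', 'd']
'b': index 1 in ['a', 'b', 'c', 'd'] -> ['b', 'a', 'c', 'd']


Output: [0, 0, 3, 2, 1, 1, 3, 1, 3, 1]


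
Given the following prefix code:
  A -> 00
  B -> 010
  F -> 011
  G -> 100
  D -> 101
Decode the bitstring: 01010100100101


Decoding step by step:
Bits 010 -> B
Bits 101 -> D
Bits 00 -> A
Bits 100 -> G
Bits 101 -> D


Decoded message: BDAGD


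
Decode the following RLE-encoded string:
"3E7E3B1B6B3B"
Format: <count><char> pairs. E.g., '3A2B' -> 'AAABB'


Expanding each <count><char> pair:
  3E -> 'EEE'
  7E -> 'EEEEEEE'
  3B -> 'BBB'
  1B -> 'B'
  6B -> 'BBBBBB'
  3B -> 'BBB'

Decoded = EEEEEEEEEEBBBBBBBBBBBBB


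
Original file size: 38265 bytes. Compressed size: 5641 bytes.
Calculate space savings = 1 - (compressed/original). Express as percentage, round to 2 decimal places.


ratio = compressed/original = 5641/38265 = 0.147419
savings = 1 - ratio = 1 - 0.147419 = 0.852581
as a percentage: 0.852581 * 100 = 85.26%

Space savings = 1 - 5641/38265 = 85.26%


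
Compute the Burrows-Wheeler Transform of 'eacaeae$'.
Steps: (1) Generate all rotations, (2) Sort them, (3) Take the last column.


Rotations (sorted):
  0: $eacaeae -> last char: e
  1: acaeae$e -> last char: e
  2: ae$eacae -> last char: e
  3: aeae$eac -> last char: c
  4: caeae$ea -> last char: a
  5: e$eacaea -> last char: a
  6: eacaeae$ -> last char: $
  7: eae$eaca -> last char: a


BWT = eeecaa$a


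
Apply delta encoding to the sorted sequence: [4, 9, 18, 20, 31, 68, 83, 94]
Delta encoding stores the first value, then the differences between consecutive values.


First value: 4
Deltas:
  9 - 4 = 5
  18 - 9 = 9
  20 - 18 = 2
  31 - 20 = 11
  68 - 31 = 37
  83 - 68 = 15
  94 - 83 = 11


Delta encoded: [4, 5, 9, 2, 11, 37, 15, 11]


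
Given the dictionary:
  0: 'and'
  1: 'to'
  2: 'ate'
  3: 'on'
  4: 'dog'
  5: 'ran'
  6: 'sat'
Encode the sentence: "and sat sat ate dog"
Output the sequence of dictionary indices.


Look up each word in the dictionary:
  'and' -> 0
  'sat' -> 6
  'sat' -> 6
  'ate' -> 2
  'dog' -> 4

Encoded: [0, 6, 6, 2, 4]


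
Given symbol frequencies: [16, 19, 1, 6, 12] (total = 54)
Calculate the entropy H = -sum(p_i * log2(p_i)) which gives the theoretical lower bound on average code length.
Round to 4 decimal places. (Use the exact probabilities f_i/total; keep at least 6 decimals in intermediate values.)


Per-symbol terms -p_i * log2(p_i) with p_i = f_i/54:
  p = 16/54 = 0.296296: log2(p) = -1.754888, -p*log2(p) = 0.519967
  p = 19/54 = 0.351852: log2(p) = -1.506960, -p*log2(p) = 0.530227
  p = 1/54 = 0.018519: log2(p) = -5.754888, -p*log2(p) = 0.106572
  p = 6/54 = 0.111111: log2(p) = -3.169925, -p*log2(p) = 0.352214
  p = 12/54 = 0.222222: log2(p) = -2.169925, -p*log2(p) = 0.482206
H = 0.519967 + 0.530227 + 0.106572 + 0.352214 + 0.482206 = 1.991186

H = 1.9912 bits/symbol


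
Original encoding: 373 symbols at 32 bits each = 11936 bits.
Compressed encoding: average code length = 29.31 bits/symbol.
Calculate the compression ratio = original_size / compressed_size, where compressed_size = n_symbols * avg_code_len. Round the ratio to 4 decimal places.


original_size = n_symbols * orig_bits = 373 * 32 = 11936 bits
compressed_size = n_symbols * avg_code_len = 373 * 29.31 = 10932.63 bits
ratio = original_size / compressed_size = 11936 / 10932.63 = 1.0918

Compression ratio = 1.0918


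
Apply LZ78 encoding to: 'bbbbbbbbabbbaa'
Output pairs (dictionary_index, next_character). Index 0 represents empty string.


LZ78 encoding steps:
Dictionary: {0: ''}
Step 1: w='' (idx 0), next='b' -> output (0, 'b'), add 'b' as idx 1
Step 2: w='b' (idx 1), next='b' -> output (1, 'b'), add 'bb' as idx 2
Step 3: w='bb' (idx 2), next='b' -> output (2, 'b'), add 'bbb' as idx 3
Step 4: w='bb' (idx 2), next='a' -> output (2, 'a'), add 'bba' as idx 4
Step 5: w='bbb' (idx 3), next='a' -> output (3, 'a'), add 'bbba' as idx 5
Step 6: w='' (idx 0), next='a' -> output (0, 'a'), add 'a' as idx 6


Encoded: [(0, 'b'), (1, 'b'), (2, 'b'), (2, 'a'), (3, 'a'), (0, 'a')]


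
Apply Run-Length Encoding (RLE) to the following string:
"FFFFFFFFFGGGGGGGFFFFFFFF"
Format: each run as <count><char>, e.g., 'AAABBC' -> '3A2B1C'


Scanning runs left to right:
  i=0: run of 'F' x 9 -> '9F'
  i=9: run of 'G' x 7 -> '7G'
  i=16: run of 'F' x 8 -> '8F'

RLE = 9F7G8F


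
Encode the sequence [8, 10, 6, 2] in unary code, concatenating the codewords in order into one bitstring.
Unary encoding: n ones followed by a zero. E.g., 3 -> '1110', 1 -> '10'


Encode each number as n ones followed by a terminating 0:
  8 -> 111111110 (9 bits)
  10 -> 11111111110 (11 bits)
  6 -> 1111110 (7 bits)
  2 -> 110 (3 bits)
Total length = 9 + 11 + 7 + 3 = 30 bits.

Unary([8, 10, 6, 2]) = 111111110111111111101111110110 (30 bits)


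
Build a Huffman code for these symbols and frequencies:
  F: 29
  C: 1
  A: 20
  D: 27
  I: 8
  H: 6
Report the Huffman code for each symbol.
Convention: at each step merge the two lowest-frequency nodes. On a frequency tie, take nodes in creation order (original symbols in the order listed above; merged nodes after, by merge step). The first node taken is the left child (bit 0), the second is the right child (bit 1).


Huffman tree construction:
Step 1: Merge C(1) + H(6) = 7
Step 2: Merge (C+H)(7) + I(8) = 15
Step 3: Merge ((C+H)+I)(15) + A(20) = 35
Step 4: Merge D(27) + F(29) = 56
Step 5: Merge (((C+H)+I)+A)(35) + (D+F)(56) = 91
Read each symbol's code off the tree from the root (left child = 0, right child = 1).

Codes:
  F: 11 (length 2)
  C: 0000 (length 4)
  A: 01 (length 2)
  D: 10 (length 2)
  I: 001 (length 3)
  H: 0001 (length 4)
Average code length: 204/91 = 2.2418 bits/symbol


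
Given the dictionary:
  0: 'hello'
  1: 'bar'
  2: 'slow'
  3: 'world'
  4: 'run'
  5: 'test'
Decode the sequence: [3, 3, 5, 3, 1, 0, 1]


Look up each index in the dictionary:
  3 -> 'world'
  3 -> 'world'
  5 -> 'test'
  3 -> 'world'
  1 -> 'bar'
  0 -> 'hello'
  1 -> 'bar'

Decoded: "world world test world bar hello bar"


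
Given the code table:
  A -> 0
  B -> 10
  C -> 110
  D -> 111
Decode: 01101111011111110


Decoding:
0 -> A
110 -> C
111 -> D
10 -> B
111 -> D
111 -> D
10 -> B


Result: ACDBDDB


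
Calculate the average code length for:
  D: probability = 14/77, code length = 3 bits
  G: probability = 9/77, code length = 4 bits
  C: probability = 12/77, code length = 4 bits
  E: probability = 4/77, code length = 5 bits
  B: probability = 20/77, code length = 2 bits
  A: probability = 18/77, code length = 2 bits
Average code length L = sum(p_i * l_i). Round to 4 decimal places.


Weighted contributions p_i * l_i:
  D: (14/77) * 3 = 42/77
  G: (9/77) * 4 = 36/77
  C: (12/77) * 4 = 48/77
  E: (4/77) * 5 = 20/77
  B: (20/77) * 2 = 40/77
  A: (18/77) * 2 = 36/77
Sum = (42 + 36 + 48 + 20 + 40 + 36)/77 = 222/77

L = 222/77 = 2.8831 bits/symbol


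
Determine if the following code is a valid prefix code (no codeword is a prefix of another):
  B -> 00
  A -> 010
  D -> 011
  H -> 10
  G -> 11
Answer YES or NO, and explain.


Checking each pair (does one codeword prefix another?):
  B='00' vs A='010': no prefix
  B='00' vs D='011': no prefix
  B='00' vs H='10': no prefix
  B='00' vs G='11': no prefix
  A='010' vs B='00': no prefix
  A='010' vs D='011': no prefix
  A='010' vs H='10': no prefix
  A='010' vs G='11': no prefix
  D='011' vs B='00': no prefix
  D='011' vs A='010': no prefix
  D='011' vs H='10': no prefix
  D='011' vs G='11': no prefix
  H='10' vs B='00': no prefix
  H='10' vs A='010': no prefix
  H='10' vs D='011': no prefix
  H='10' vs G='11': no prefix
  G='11' vs B='00': no prefix
  G='11' vs A='010': no prefix
  G='11' vs D='011': no prefix
  G='11' vs H='10': no prefix
No violation found over all pairs.

YES -- this is a valid prefix code. No codeword is a prefix of any other codeword.


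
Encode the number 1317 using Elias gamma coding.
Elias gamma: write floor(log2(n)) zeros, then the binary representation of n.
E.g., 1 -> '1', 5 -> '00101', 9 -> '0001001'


num_bits = floor(log2(1317)) + 1 = 11
leading_zeros = num_bits - 1 = 10
binary(1317) = 10100100101

Elias gamma(1317) = '0000000000' + '10100100101' = 000000000010100100101 (21 bits)


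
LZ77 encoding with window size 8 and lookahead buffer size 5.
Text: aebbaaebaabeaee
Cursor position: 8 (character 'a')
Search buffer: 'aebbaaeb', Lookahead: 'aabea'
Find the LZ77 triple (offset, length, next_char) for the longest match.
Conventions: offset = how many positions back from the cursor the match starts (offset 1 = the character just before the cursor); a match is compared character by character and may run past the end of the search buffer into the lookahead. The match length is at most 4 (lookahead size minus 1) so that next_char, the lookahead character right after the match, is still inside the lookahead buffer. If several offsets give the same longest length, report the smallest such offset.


Try each offset into the search buffer:
  offset=1 (pos 7, char 'b'): match length 0
  offset=2 (pos 6, char 'e'): match length 0
  offset=3 (pos 5, char 'a'): match length 1
  offset=4 (pos 4, char 'a'): match length 2
  offset=5 (pos 3, char 'b'): match length 0
  offset=6 (pos 2, char 'b'): match length 0
  offset=7 (pos 1, char 'e'): match length 0
  offset=8 (pos 0, char 'a'): match length 1
Longest match has length 2 at offset 4.
next_char = character at position 8 + 2 = 10 -> 'b'

Best match: offset=4, length=2 (matching 'aa' starting at position 4)
LZ77 triple: (4, 2, 'b')


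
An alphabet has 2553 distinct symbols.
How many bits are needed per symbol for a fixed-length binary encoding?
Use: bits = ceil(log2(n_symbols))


log2(2553) = 11.318
Bracket: 2^11 = 2048 < 2553 <= 2^12 = 4096
So ceil(log2(2553)) = 12

bits = ceil(log2(2553)) = ceil(11.318) = 12 bits


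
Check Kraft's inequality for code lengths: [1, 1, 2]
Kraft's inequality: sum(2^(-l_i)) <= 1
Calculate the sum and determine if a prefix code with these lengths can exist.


Sum = 2^(-1) + 2^(-1) + 2^(-2)
    = 0.5 + 0.5 + 0.25
    = 5/4 = 1.25
Since 1.25 > 1, Kraft's inequality is NOT satisfied.
A prefix code with these lengths CANNOT exist.

Kraft sum = 1.25. Not satisfied.


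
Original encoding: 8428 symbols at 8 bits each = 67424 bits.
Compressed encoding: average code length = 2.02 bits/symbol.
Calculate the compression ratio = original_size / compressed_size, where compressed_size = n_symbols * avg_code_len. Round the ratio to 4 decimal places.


original_size = n_symbols * orig_bits = 8428 * 8 = 67424 bits
compressed_size = n_symbols * avg_code_len = 8428 * 2.02 = 17024.56 bits
ratio = original_size / compressed_size = 67424 / 17024.56 = 3.9604

Compression ratio = 3.9604


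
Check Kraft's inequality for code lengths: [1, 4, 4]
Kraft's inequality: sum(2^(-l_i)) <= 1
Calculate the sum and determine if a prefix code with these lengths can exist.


Sum = 2^(-1) + 2^(-4) + 2^(-4)
    = 0.5 + 0.0625 + 0.0625
    = 10/16 = 0.625
Since 0.625 <= 1, Kraft's inequality IS satisfied.
A prefix code with these lengths CAN exist.

Kraft sum = 0.625. Satisfied.


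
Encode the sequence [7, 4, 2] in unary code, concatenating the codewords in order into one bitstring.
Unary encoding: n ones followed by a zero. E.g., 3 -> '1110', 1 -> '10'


Encode each number as n ones followed by a terminating 0:
  7 -> 11111110 (8 bits)
  4 -> 11110 (5 bits)
  2 -> 110 (3 bits)
Total length = 8 + 5 + 3 = 16 bits.

Unary([7, 4, 2]) = 1111111011110110 (16 bits)


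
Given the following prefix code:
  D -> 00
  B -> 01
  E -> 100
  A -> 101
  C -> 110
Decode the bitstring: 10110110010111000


Decoding step by step:
Bits 101 -> A
Bits 101 -> A
Bits 100 -> E
Bits 101 -> A
Bits 110 -> C
Bits 00 -> D


Decoded message: AAEACD


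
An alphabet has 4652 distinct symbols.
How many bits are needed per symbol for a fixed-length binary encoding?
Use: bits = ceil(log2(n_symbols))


log2(4652) = 12.1836
Bracket: 2^12 = 4096 < 4652 <= 2^13 = 8192
So ceil(log2(4652)) = 13

bits = ceil(log2(4652)) = ceil(12.1836) = 13 bits


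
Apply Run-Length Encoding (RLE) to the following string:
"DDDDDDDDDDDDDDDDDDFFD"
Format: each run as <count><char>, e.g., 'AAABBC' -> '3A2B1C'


Scanning runs left to right:
  i=0: run of 'D' x 18 -> '18D'
  i=18: run of 'F' x 2 -> '2F'
  i=20: run of 'D' x 1 -> '1D'

RLE = 18D2F1D


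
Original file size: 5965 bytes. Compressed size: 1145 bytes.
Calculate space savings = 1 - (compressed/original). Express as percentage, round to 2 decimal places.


ratio = compressed/original = 1145/5965 = 0.191953
savings = 1 - ratio = 1 - 0.191953 = 0.808047
as a percentage: 0.808047 * 100 = 80.8%

Space savings = 1 - 1145/5965 = 80.8%


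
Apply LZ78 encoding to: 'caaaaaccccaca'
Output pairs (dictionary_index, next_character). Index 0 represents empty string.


LZ78 encoding steps:
Dictionary: {0: ''}
Step 1: w='' (idx 0), next='c' -> output (0, 'c'), add 'c' as idx 1
Step 2: w='' (idx 0), next='a' -> output (0, 'a'), add 'a' as idx 2
Step 3: w='a' (idx 2), next='a' -> output (2, 'a'), add 'aa' as idx 3
Step 4: w='aa' (idx 3), next='c' -> output (3, 'c'), add 'aac' as idx 4
Step 5: w='c' (idx 1), next='c' -> output (1, 'c'), add 'cc' as idx 5
Step 6: w='c' (idx 1), next='a' -> output (1, 'a'), add 'ca' as idx 6
Step 7: w='ca' (idx 6), end of input -> output (6, '')


Encoded: [(0, 'c'), (0, 'a'), (2, 'a'), (3, 'c'), (1, 'c'), (1, 'a'), (6, '')]


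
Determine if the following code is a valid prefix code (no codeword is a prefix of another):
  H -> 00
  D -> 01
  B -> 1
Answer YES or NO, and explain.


Checking each pair (does one codeword prefix another?):
  H='00' vs D='01': no prefix
  H='00' vs B='1': no prefix
  D='01' vs H='00': no prefix
  D='01' vs B='1': no prefix
  B='1' vs H='00': no prefix
  B='1' vs D='01': no prefix
No violation found over all pairs.

YES -- this is a valid prefix code. No codeword is a prefix of any other codeword.


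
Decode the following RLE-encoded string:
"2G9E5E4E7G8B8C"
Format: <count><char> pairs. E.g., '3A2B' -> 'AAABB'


Expanding each <count><char> pair:
  2G -> 'GG'
  9E -> 'EEEEEEEEE'
  5E -> 'EEEEE'
  4E -> 'EEEE'
  7G -> 'GGGGGGG'
  8B -> 'BBBBBBBB'
  8C -> 'CCCCCCCC'

Decoded = GGEEEEEEEEEEEEEEEEEEGGGGGGGBBBBBBBBCCCCCCCC


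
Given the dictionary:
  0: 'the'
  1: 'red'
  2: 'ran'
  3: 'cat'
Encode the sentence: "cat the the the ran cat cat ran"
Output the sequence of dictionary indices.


Look up each word in the dictionary:
  'cat' -> 3
  'the' -> 0
  'the' -> 0
  'the' -> 0
  'ran' -> 2
  'cat' -> 3
  'cat' -> 3
  'ran' -> 2

Encoded: [3, 0, 0, 0, 2, 3, 3, 2]


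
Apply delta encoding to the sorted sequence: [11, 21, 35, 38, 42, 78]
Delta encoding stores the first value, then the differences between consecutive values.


First value: 11
Deltas:
  21 - 11 = 10
  35 - 21 = 14
  38 - 35 = 3
  42 - 38 = 4
  78 - 42 = 36


Delta encoded: [11, 10, 14, 3, 4, 36]


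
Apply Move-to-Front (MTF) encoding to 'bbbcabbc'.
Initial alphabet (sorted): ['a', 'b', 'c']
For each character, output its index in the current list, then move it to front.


MTF encoding:
'b': index 1 in ['a', 'b', 'c'] -> ['b', 'a', 'c']
'b': index 0 in ['b', 'a', 'c'] -> ['b', 'a', 'c']
'b': index 0 in ['b', 'a', 'c'] -> ['b', 'a', 'c']
'c': index 2 in ['b', 'a', 'c'] -> ['c', 'b', 'a']
'a': index 2 in ['c', 'b', 'a'] -> ['a', 'c', 'b']
'b': index 2 in ['a', 'c', 'b'] -> ['b', 'a', 'c']
'b': index 0 in ['b', 'a', 'c'] -> ['b', 'a', 'c']
'c': index 2 in ['b', 'a', 'c'] -> ['c', 'b', 'a']


Output: [1, 0, 0, 2, 2, 2, 0, 2]


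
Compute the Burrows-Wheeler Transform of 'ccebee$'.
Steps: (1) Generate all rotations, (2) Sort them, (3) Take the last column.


Rotations (sorted):
  0: $ccebee -> last char: e
  1: bee$cce -> last char: e
  2: ccebee$ -> last char: $
  3: cebee$c -> last char: c
  4: e$ccebe -> last char: e
  5: ebee$cc -> last char: c
  6: ee$cceb -> last char: b


BWT = ee$cecb


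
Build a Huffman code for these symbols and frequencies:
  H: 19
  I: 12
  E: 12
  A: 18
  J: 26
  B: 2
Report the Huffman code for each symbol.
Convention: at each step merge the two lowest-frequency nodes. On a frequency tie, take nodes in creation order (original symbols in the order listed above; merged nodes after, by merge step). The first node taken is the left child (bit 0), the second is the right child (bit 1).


Huffman tree construction:
Step 1: Merge B(2) + I(12) = 14
Step 2: Merge E(12) + (B+I)(14) = 26
Step 3: Merge A(18) + H(19) = 37
Step 4: Merge J(26) + (E+(B+I))(26) = 52
Step 5: Merge (A+H)(37) + (J+(E+(B+I)))(52) = 89
Read each symbol's code off the tree from the root (left child = 0, right child = 1).

Codes:
  H: 01 (length 2)
  I: 1111 (length 4)
  E: 110 (length 3)
  A: 00 (length 2)
  J: 10 (length 2)
  B: 1110 (length 4)
Average code length: 218/89 = 2.4494 bits/symbol


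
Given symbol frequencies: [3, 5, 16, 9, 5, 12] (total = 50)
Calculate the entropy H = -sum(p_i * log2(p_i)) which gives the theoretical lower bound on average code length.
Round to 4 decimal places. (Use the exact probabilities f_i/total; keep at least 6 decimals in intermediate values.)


Per-symbol terms -p_i * log2(p_i) with p_i = f_i/50:
  p = 3/50 = 0.060000: log2(p) = -4.058894, -p*log2(p) = 0.243534
  p = 5/50 = 0.100000: log2(p) = -3.321928, -p*log2(p) = 0.332193
  p = 16/50 = 0.320000: log2(p) = -1.643856, -p*log2(p) = 0.526034
  p = 9/50 = 0.180000: log2(p) = -2.473931, -p*log2(p) = 0.445308
  p = 5/50 = 0.100000: log2(p) = -3.321928, -p*log2(p) = 0.332193
  p = 12/50 = 0.240000: log2(p) = -2.058894, -p*log2(p) = 0.494134
H = 0.243534 + 0.332193 + 0.526034 + 0.445308 + 0.332193 + 0.494134 = 2.373396

H = 2.3734 bits/symbol


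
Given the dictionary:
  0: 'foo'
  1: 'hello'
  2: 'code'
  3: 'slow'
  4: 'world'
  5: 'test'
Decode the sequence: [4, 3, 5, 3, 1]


Look up each index in the dictionary:
  4 -> 'world'
  3 -> 'slow'
  5 -> 'test'
  3 -> 'slow'
  1 -> 'hello'

Decoded: "world slow test slow hello"


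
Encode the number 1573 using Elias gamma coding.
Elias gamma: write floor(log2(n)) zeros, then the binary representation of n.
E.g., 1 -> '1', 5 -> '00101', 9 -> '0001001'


num_bits = floor(log2(1573)) + 1 = 11
leading_zeros = num_bits - 1 = 10
binary(1573) = 11000100101

Elias gamma(1573) = '0000000000' + '11000100101' = 000000000011000100101 (21 bits)


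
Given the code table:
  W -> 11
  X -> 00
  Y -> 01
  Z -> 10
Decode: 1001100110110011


Decoding:
10 -> Z
01 -> Y
10 -> Z
01 -> Y
10 -> Z
11 -> W
00 -> X
11 -> W


Result: ZYZYZWXW


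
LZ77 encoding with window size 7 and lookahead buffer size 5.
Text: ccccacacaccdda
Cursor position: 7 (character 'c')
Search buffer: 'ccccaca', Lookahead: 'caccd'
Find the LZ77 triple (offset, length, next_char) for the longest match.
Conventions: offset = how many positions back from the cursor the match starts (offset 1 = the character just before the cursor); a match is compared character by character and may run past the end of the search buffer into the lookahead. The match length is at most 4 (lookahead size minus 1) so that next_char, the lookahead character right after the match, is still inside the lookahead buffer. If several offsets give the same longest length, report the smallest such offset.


Try each offset into the search buffer:
  offset=1 (pos 6, char 'a'): match length 0
  offset=2 (pos 5, char 'c'): match length 3
  offset=3 (pos 4, char 'a'): match length 0
  offset=4 (pos 3, char 'c'): match length 3
  offset=5 (pos 2, char 'c'): match length 1
  offset=6 (pos 1, char 'c'): match length 1
  offset=7 (pos 0, char 'c'): match length 1
Longest match has length 3, found at offsets 2, 4; take the smallest, offset 2.
next_char = character at position 7 + 3 = 10 -> 'c'

Best match: offset=2, length=3 (matching 'cac' starting at position 5)
LZ77 triple: (2, 3, 'c')


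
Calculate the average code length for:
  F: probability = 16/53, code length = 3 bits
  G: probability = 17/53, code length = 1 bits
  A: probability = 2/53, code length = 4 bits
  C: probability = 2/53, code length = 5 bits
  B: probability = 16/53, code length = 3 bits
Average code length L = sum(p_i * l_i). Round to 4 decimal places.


Weighted contributions p_i * l_i:
  F: (16/53) * 3 = 48/53
  G: (17/53) * 1 = 17/53
  A: (2/53) * 4 = 8/53
  C: (2/53) * 5 = 10/53
  B: (16/53) * 3 = 48/53
Sum = (48 + 17 + 8 + 10 + 48)/53 = 131/53

L = 131/53 = 2.4717 bits/symbol


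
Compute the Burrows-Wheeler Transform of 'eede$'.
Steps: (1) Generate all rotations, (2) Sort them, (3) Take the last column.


Rotations (sorted):
  0: $eede -> last char: e
  1: de$ee -> last char: e
  2: e$eed -> last char: d
  3: ede$e -> last char: e
  4: eede$ -> last char: $


BWT = eede$


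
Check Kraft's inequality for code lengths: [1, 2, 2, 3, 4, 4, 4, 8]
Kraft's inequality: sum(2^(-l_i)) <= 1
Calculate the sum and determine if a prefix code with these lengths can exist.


Sum = 2^(-1) + 2^(-2) + 2^(-2) + 2^(-3) + 2^(-4) + 2^(-4) + 2^(-4) + 2^(-8)
    = 0.5 + 0.25 + 0.25 + 0.125 + 0.0625 + 0.0625 + 0.0625 + 0.00390625
    = 337/256 = 1.31640625
Since 1.31640625 > 1, Kraft's inequality is NOT satisfied.
A prefix code with these lengths CANNOT exist.

Kraft sum = 1.31640625. Not satisfied.
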